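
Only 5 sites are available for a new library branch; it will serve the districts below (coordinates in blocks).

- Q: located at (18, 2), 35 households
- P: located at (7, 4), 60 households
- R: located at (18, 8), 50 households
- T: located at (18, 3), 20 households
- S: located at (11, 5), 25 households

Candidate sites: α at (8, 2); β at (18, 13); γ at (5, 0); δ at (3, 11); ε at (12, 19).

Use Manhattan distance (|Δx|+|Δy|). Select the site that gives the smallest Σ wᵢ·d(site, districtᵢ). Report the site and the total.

α, total 1700 blocks

Total weighted distance at each candidate:
  α (8, 2): total = 1700
  β (18, 13): total = 2410
  γ (5, 0): total = 2530
  δ (3, 11): total = 3210
  ε (12, 19): total = 3670
Minimum is at α with total 1700 blocks.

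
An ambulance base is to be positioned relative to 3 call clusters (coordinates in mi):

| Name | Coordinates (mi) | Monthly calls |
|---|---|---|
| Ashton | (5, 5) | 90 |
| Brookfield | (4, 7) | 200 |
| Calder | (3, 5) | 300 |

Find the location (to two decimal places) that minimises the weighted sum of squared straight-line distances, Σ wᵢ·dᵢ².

(3.64, 5.68)

The minimiser of Σwᵢ‖p−pᵢ‖² is the weighted centroid p* = (Σwᵢpᵢ)/(Σwᵢ).
Σwᵢ = 590.
Σwᵢxᵢ = 90·5 + 200·4 + 300·3 = 2150.
Σwᵢyᵢ = 90·5 + 200·7 + 300·5 = 3350.
x* = 2150/590 = 3.64, y* = 3350/590 = 5.68.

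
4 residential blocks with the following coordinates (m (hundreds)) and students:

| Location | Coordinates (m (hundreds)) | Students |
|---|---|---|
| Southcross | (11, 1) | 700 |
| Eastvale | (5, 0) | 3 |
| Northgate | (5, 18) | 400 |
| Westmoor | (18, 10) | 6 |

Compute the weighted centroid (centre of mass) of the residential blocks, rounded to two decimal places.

(8.86, 7.18)

The minimiser of Σwᵢ‖p−pᵢ‖² is the weighted centroid p* = (Σwᵢpᵢ)/(Σwᵢ).
Σwᵢ = 1109.
Σwᵢxᵢ = 700·11 + 3·5 + 400·5 + 6·18 = 9823.
Σwᵢyᵢ = 700·1 + 3·0 + 400·18 + 6·10 = 7960.
x* = 9823/1109 = 8.86, y* = 7960/1109 = 7.18.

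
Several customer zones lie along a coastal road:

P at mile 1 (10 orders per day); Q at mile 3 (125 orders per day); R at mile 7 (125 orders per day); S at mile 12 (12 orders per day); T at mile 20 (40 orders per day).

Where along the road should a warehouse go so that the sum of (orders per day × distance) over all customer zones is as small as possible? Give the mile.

For a sum of weighted absolute distances on a line, the optimum is the weighted median (not the mean). Total weight W = 312; half-weight = 156.
Sort by position and accumulate weight:
  mile 1 (P, w=10) → cum 10
  mile 3 (Q, w=125) → cum 135
  mile 7 (R, w=125) → cum 260  ≥ 156 → median here
  mile 12 (S, w=12) → cum 272
  mile 20 (T, w=40) → cum 312
Optimal location: mile 7.

x = 7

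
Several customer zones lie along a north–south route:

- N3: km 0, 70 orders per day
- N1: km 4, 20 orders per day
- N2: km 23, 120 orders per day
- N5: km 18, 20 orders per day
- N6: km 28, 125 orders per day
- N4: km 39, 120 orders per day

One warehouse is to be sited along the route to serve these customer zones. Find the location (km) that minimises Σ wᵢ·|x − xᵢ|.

x = 28

For a sum of weighted absolute distances on a line, the optimum is the weighted median (not the mean). Total weight W = 475; half-weight = 237.5.
Sort by position and accumulate weight:
  km 0 (N3, w=70) → cum 70
  km 4 (N1, w=20) → cum 90
  km 18 (N5, w=20) → cum 110
  km 23 (N2, w=120) → cum 230
  km 28 (N6, w=125) → cum 355  ≥ 237.5 → median here
  km 39 (N4, w=120) → cum 475
Optimal location: km 28.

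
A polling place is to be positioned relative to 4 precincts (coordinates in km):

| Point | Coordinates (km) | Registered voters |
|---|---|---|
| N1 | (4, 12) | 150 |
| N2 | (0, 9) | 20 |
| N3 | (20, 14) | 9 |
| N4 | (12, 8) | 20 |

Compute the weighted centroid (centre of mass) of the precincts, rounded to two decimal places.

The minimiser of Σwᵢ‖p−pᵢ‖² is the weighted centroid p* = (Σwᵢpᵢ)/(Σwᵢ).
Σwᵢ = 199.
Σwᵢxᵢ = 150·4 + 20·0 + 9·20 + 20·12 = 1020.
Σwᵢyᵢ = 150·12 + 20·9 + 9·14 + 20·8 = 2266.
x* = 1020/199 = 5.13, y* = 2266/199 = 11.39.

(5.13, 11.39)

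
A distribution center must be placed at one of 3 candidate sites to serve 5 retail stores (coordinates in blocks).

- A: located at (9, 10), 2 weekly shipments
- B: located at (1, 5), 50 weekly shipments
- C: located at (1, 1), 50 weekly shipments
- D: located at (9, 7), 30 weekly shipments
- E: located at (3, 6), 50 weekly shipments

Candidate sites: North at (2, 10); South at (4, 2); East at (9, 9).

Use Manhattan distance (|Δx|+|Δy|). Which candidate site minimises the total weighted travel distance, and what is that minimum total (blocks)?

South, total 1076 blocks

Total weighted distance at each candidate:
  North (2, 10): total = 1364
  South (4, 2): total = 1076
  East (9, 9): total = 1912
Minimum is at South with total 1076 blocks.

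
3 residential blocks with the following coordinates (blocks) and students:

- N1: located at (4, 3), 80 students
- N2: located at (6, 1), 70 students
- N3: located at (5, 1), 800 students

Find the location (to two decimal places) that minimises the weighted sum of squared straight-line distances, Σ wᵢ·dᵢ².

(4.99, 1.17)

The minimiser of Σwᵢ‖p−pᵢ‖² is the weighted centroid p* = (Σwᵢpᵢ)/(Σwᵢ).
Σwᵢ = 950.
Σwᵢxᵢ = 80·4 + 70·6 + 800·5 = 4740.
Σwᵢyᵢ = 80·3 + 70·1 + 800·1 = 1110.
x* = 4740/950 = 4.99, y* = 1110/950 = 1.17.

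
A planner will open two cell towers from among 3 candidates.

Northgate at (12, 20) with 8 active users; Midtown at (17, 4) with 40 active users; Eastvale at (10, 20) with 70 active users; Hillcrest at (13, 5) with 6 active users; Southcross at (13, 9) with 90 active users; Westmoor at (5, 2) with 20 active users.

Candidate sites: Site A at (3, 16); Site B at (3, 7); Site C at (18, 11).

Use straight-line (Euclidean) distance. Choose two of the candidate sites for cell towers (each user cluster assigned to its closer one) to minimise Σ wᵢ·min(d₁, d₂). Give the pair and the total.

Evaluate every pair (each demand assigned to the nearer of the two):
  {Site A, Site C}: total = 1740.4
  {Site B, Site C}: total = 1851.5
  {Site A, Site B}: total = 2302.6
Best pair: {Site A, Site C} with total 1740.4.

{Site A, Site C}, total 1740.4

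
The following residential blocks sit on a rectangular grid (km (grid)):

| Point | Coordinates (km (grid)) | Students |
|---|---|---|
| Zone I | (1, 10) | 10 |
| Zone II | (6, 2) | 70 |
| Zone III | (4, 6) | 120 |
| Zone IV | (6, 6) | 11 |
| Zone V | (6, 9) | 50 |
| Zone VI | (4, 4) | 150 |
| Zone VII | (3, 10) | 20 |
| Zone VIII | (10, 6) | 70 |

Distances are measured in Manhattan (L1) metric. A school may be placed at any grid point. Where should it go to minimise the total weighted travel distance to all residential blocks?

Manhattan distance separates: Σwᵢ(|x−xᵢ|+|y−yᵢ|) = Σwᵢ|x−xᵢ| + Σwᵢ|y−yᵢ|, so x and y are optimised independently as 1-D weighted medians.
Total weight W = 501; half = 250.5.
x-coordinate, sorted with cumulative weight:
  x=1 (Zone I, w=10) cum 10
  x=3 (Zone VII, w=20) cum 30
  x=4 (Zone III, w=120) cum 150
  x=4 (Zone VI, w=150) cum 300  ← median
  x=6 (Zone II, w=70) cum 370
  x=6 (Zone IV, w=11) cum 381
  x=6 (Zone V, w=50) cum 431
  x=10 (Zone VIII, w=70) cum 501
⇒ x* = 4
y-coordinate, sorted with cumulative weight:
  y=2 (Zone II, w=70) cum 70
  y=4 (Zone VI, w=150) cum 220
  y=6 (Zone III, w=120) cum 340  ← median
  y=6 (Zone IV, w=11) cum 351
  y=6 (Zone VIII, w=70) cum 421
  y=9 (Zone V, w=50) cum 471
  y=10 (Zone I, w=10) cum 481
  y=10 (Zone VII, w=20) cum 501
⇒ y* = 6

(4, 6)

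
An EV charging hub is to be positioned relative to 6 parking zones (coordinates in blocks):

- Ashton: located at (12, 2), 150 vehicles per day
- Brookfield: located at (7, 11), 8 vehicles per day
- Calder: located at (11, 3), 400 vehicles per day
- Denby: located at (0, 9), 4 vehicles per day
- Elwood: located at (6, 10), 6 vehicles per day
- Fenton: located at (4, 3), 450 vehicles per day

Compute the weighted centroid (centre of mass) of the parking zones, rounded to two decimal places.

(7.95, 2.98)

The minimiser of Σwᵢ‖p−pᵢ‖² is the weighted centroid p* = (Σwᵢpᵢ)/(Σwᵢ).
Σwᵢ = 1018.
Σwᵢxᵢ = 150·12 + 8·7 + 400·11 + 4·0 + 6·6 + 450·4 = 8092.
Σwᵢyᵢ = 150·2 + 8·11 + 400·3 + 4·9 + 6·10 + 450·3 = 3034.
x* = 8092/1018 = 7.95, y* = 3034/1018 = 2.98.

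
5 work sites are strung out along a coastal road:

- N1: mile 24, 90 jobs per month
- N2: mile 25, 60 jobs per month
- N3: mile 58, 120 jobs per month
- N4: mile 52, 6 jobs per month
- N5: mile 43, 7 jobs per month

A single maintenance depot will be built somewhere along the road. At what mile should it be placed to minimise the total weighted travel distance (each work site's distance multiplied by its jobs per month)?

For a sum of weighted absolute distances on a line, the optimum is the weighted median (not the mean). Total weight W = 283; half-weight = 141.5.
Sort by position and accumulate weight:
  mile 24 (N1, w=90) → cum 90
  mile 25 (N2, w=60) → cum 150  ≥ 141.5 → median here
  mile 43 (N5, w=7) → cum 157
  mile 52 (N4, w=6) → cum 163
  mile 58 (N3, w=120) → cum 283
Optimal location: mile 25.

x = 25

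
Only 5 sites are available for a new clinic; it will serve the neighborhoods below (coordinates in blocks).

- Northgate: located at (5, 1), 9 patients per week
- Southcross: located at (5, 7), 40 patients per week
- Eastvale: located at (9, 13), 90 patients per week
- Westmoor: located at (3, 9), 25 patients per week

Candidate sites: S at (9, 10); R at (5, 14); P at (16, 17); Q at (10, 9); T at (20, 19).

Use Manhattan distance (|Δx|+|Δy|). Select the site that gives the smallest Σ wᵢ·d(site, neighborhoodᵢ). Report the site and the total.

S, total 842 blocks

Total weighted distance at each candidate:
  S (9, 10): total = 842
  R (5, 14): total = 1022
  P (16, 17): total = 2598
  Q (10, 9): total = 1022
  T (20, 19): total = 3582
Minimum is at S with total 842 blocks.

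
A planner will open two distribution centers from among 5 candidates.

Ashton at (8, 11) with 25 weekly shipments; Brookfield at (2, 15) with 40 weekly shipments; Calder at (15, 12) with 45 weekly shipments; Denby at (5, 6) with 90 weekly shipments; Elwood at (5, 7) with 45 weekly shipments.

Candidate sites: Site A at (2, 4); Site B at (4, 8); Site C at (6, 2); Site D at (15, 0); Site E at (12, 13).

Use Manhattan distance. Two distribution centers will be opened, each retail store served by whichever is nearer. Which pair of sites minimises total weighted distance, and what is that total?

Evaluate every pair (each demand assigned to the nearer of the two):
  {Site B, Site E}: total = 1050
  {Site B, Site D}: total = 1435
  {Site A, Site E}: total = 1490
  {Site C, Site E}: total = 1530
  {Site A, Site B}: total = 1570
  {Site B, Site C}: total = 1570
  {Site A, Site D}: total = 2025
  {Site C, Site D}: total = 2215
  {Site A, Site C}: total = 2290
  {Site D, Site E}: total = 2655
Best pair: {Site B, Site E} with total 1050.

{Site B, Site E}, total 1050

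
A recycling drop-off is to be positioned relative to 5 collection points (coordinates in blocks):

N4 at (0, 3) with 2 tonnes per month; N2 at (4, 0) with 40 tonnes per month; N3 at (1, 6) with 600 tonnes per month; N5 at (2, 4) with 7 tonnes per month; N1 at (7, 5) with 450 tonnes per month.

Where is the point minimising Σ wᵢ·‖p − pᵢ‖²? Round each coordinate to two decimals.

The minimiser of Σwᵢ‖p−pᵢ‖² is the weighted centroid p* = (Σwᵢpᵢ)/(Σwᵢ).
Σwᵢ = 1099.
Σwᵢxᵢ = 2·0 + 40·4 + 600·1 + 7·2 + 450·7 = 3924.
Σwᵢyᵢ = 2·3 + 40·0 + 600·6 + 7·4 + 450·5 = 5884.
x* = 3924/1099 = 3.57, y* = 5884/1099 = 5.35.

(3.57, 5.35)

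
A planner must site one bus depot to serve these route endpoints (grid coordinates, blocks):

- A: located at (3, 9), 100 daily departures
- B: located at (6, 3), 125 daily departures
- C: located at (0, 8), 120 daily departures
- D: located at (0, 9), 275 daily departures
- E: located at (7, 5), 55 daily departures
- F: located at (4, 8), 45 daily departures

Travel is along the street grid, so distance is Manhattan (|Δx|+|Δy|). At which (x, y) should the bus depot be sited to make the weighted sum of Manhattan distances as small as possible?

Manhattan distance separates: Σwᵢ(|x−xᵢ|+|y−yᵢ|) = Σwᵢ|x−xᵢ| + Σwᵢ|y−yᵢ|, so x and y are optimised independently as 1-D weighted medians.
Total weight W = 720; half = 360.
x-coordinate, sorted with cumulative weight:
  x=0 (C, w=120) cum 120
  x=0 (D, w=275) cum 395  ← median
  x=3 (A, w=100) cum 495
  x=4 (F, w=45) cum 540
  x=6 (B, w=125) cum 665
  x=7 (E, w=55) cum 720
⇒ x* = 0
y-coordinate, sorted with cumulative weight:
  y=3 (B, w=125) cum 125
  y=5 (E, w=55) cum 180
  y=8 (C, w=120) cum 300
  y=8 (F, w=45) cum 345
  y=9 (A, w=100) cum 445  ← median
  y=9 (D, w=275) cum 720
⇒ y* = 9

(0, 9)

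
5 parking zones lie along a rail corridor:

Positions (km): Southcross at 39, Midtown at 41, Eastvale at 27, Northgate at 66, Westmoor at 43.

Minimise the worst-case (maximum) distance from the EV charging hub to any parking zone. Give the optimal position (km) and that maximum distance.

location 46.5, max distance 19.5

The 1-center on a line is the midpoint of the two extreme points: leftmost at 27, rightmost at 66.
Optimal location = (27 + 66)/2 = 46.5; maximum distance = (66 − 27)/2 = 19.5.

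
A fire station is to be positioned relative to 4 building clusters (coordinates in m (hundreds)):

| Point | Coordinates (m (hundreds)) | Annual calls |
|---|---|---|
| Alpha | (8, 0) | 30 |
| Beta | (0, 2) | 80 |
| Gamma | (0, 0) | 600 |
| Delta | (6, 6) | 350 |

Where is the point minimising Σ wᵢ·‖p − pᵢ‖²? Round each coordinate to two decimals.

(2.21, 2.13)

The minimiser of Σwᵢ‖p−pᵢ‖² is the weighted centroid p* = (Σwᵢpᵢ)/(Σwᵢ).
Σwᵢ = 1060.
Σwᵢxᵢ = 30·8 + 80·0 + 600·0 + 350·6 = 2340.
Σwᵢyᵢ = 30·0 + 80·2 + 600·0 + 350·6 = 2260.
x* = 2340/1060 = 2.21, y* = 2260/1060 = 2.13.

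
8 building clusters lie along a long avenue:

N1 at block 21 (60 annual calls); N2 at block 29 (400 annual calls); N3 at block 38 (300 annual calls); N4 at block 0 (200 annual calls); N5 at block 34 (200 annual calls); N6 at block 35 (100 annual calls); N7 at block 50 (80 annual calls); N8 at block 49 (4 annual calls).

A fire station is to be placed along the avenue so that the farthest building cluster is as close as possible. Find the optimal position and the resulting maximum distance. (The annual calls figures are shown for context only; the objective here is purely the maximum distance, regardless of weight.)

location 25, max distance 25

The 1-center on a line is the midpoint of the two extreme points: leftmost at 0, rightmost at 50.
Optimal location = (0 + 50)/2 = 25; maximum distance = (50 − 0)/2 = 25.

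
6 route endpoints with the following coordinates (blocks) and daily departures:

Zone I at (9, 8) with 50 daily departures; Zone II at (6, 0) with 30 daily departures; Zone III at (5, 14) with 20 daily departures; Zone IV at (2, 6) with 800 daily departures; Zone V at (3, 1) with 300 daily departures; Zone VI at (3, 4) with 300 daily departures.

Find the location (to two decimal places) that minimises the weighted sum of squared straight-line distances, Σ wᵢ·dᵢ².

(2.75, 4.65)

The minimiser of Σwᵢ‖p−pᵢ‖² is the weighted centroid p* = (Σwᵢpᵢ)/(Σwᵢ).
Σwᵢ = 1500.
Σwᵢxᵢ = 50·9 + 30·6 + 20·5 + 800·2 + 300·3 + 300·3 = 4130.
Σwᵢyᵢ = 50·8 + 30·0 + 20·14 + 800·6 + 300·1 + 300·4 = 6980.
x* = 4130/1500 = 2.75, y* = 6980/1500 = 4.65.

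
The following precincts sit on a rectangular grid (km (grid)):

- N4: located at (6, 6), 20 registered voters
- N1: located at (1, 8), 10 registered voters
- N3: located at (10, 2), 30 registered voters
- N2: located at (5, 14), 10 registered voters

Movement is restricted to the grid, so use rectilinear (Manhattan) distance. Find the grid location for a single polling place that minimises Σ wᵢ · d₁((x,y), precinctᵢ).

Manhattan distance separates: Σwᵢ(|x−xᵢ|+|y−yᵢ|) = Σwᵢ|x−xᵢ| + Σwᵢ|y−yᵢ|, so x and y are optimised independently as 1-D weighted medians.
Total weight W = 70; half = 35.
x-coordinate, sorted with cumulative weight:
  x=1 (N1, w=10) cum 10
  x=5 (N2, w=10) cum 20
  x=6 (N4, w=20) cum 40  ← median
  x=10 (N3, w=30) cum 70
⇒ x* = 6
y-coordinate, sorted with cumulative weight:
  y=2 (N3, w=30) cum 30
  y=6 (N4, w=20) cum 50  ← median
  y=8 (N1, w=10) cum 60
  y=14 (N2, w=10) cum 70
⇒ y* = 6

(6, 6)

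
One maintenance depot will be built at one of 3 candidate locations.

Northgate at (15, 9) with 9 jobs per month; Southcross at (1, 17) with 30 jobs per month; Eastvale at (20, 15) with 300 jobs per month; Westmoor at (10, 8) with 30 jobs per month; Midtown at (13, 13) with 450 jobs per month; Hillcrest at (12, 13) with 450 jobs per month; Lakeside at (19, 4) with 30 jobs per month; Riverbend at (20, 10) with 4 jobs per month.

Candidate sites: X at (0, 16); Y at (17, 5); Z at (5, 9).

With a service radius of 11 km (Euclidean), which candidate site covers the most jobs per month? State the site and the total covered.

Coverage radius r = 11 km; a point is covered iff (Δx)²+(Δy)² ≤ 11² = 121.
  X (0, 16): covers {Southcross} → 30
  Y (17, 5): covers {Northgate, Eastvale, Westmoor, Midtown, Hillcrest, Lakeside, Riverbend} → 1273
  Z (5, 9): covers {Northgate, Southcross, Westmoor, Midtown, Hillcrest} → 969
Maximum coverage at Y: 1273 jobs per month.

Y, covering 1273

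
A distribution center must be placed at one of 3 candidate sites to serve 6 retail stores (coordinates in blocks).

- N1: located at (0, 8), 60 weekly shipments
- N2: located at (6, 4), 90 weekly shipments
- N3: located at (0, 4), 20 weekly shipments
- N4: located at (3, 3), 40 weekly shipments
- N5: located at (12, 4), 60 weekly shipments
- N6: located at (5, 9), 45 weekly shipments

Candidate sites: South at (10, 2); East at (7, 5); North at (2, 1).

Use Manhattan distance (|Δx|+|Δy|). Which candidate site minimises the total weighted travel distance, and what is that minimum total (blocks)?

East, total 1810 blocks

Total weighted distance at each candidate:
  South (10, 2): total = 2840
  East (7, 5): total = 1810
  North (2, 1): total = 2665
Minimum is at East with total 1810 blocks.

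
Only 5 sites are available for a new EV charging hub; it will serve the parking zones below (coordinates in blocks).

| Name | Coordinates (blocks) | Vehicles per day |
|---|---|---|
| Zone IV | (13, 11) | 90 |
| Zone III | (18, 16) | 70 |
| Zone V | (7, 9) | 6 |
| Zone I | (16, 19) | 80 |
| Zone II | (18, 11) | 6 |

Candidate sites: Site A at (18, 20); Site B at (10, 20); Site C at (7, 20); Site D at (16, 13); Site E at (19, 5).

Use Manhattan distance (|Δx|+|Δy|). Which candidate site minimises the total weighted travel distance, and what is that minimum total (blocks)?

Total weighted distance at each candidate:
  Site A (18, 20): total = 1966
  Site B (10, 20): total = 2666
  Site C (7, 20): total = 3386
  Site D (16, 13): total = 1382
  Site E (19, 5): total = 3418
Minimum is at Site D with total 1382 blocks.

Site D, total 1382 blocks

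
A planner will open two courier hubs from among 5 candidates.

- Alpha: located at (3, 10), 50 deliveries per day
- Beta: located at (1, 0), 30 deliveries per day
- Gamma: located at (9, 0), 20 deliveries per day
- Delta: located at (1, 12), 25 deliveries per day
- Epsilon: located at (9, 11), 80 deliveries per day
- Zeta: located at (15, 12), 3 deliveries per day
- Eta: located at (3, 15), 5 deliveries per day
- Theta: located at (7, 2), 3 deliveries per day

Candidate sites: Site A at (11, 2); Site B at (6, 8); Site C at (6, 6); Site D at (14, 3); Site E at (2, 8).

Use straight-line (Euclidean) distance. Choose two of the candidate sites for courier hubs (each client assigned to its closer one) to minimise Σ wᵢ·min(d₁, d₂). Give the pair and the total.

Evaluate every pair (each demand assigned to the nearer of the two):
  {Site B, Site E}: total = 1050.2
  {Site A, Site B}: total = 1099.0
  {Site B, Site C}: total = 1128.2
  {Site C, Site E}: total = 1130.0
  {Site B, Site D}: total = 1162.9
  {Site A, Site E}: total = 1202.2
  {Site D, Site E}: total = 1266.4
  {Site A, Site C}: total = 1294.4
  {Site C, Site D}: total = 1349.6
  {Site A, Site D}: total = 2134.8
Best pair: {Site B, Site E} with total 1050.2.

{Site B, Site E}, total 1050.2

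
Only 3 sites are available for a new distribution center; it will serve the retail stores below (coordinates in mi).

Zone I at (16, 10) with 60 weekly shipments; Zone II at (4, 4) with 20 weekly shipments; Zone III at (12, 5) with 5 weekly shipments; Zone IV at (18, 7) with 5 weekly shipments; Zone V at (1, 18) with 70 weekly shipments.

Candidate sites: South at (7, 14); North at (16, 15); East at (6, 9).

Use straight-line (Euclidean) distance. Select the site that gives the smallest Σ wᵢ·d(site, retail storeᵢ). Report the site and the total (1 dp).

South, total 1421.2 mi

Total weighted distance at each candidate:
  South (7, 14): total = 1421.2
  North (16, 15): total = 1791.5
  East (6, 9): total = 1528.3
Minimum is at South with total 1421.2 mi.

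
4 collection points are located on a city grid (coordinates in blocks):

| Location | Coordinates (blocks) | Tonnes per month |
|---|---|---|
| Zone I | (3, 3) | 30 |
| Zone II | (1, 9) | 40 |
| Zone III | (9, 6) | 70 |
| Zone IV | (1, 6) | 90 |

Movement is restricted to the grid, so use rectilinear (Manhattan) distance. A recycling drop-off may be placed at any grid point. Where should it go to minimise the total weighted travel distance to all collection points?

(1, 6)

Manhattan distance separates: Σwᵢ(|x−xᵢ|+|y−yᵢ|) = Σwᵢ|x−xᵢ| + Σwᵢ|y−yᵢ|, so x and y are optimised independently as 1-D weighted medians.
Total weight W = 230; half = 115.
x-coordinate, sorted with cumulative weight:
  x=1 (Zone II, w=40) cum 40
  x=1 (Zone IV, w=90) cum 130  ← median
  x=3 (Zone I, w=30) cum 160
  x=9 (Zone III, w=70) cum 230
⇒ x* = 1
y-coordinate, sorted with cumulative weight:
  y=3 (Zone I, w=30) cum 30
  y=6 (Zone III, w=70) cum 100
  y=6 (Zone IV, w=90) cum 190  ← median
  y=9 (Zone II, w=40) cum 230
⇒ y* = 6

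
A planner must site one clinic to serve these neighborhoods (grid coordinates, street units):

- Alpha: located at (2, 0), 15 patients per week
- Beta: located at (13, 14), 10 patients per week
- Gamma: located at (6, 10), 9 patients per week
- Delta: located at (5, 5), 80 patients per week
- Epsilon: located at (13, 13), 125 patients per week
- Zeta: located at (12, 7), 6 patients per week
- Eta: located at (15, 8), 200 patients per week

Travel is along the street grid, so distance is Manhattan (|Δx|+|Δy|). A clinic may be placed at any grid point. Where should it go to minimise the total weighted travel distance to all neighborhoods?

Manhattan distance separates: Σwᵢ(|x−xᵢ|+|y−yᵢ|) = Σwᵢ|x−xᵢ| + Σwᵢ|y−yᵢ|, so x and y are optimised independently as 1-D weighted medians.
Total weight W = 445; half = 222.5.
x-coordinate, sorted with cumulative weight:
  x=2 (Alpha, w=15) cum 15
  x=5 (Delta, w=80) cum 95
  x=6 (Gamma, w=9) cum 104
  x=12 (Zeta, w=6) cum 110
  x=13 (Beta, w=10) cum 120
  x=13 (Epsilon, w=125) cum 245  ← median
  x=15 (Eta, w=200) cum 445
⇒ x* = 13
y-coordinate, sorted with cumulative weight:
  y=0 (Alpha, w=15) cum 15
  y=5 (Delta, w=80) cum 95
  y=7 (Zeta, w=6) cum 101
  y=8 (Eta, w=200) cum 301  ← median
  y=10 (Gamma, w=9) cum 310
  y=13 (Epsilon, w=125) cum 435
  y=14 (Beta, w=10) cum 445
⇒ y* = 8

(13, 8)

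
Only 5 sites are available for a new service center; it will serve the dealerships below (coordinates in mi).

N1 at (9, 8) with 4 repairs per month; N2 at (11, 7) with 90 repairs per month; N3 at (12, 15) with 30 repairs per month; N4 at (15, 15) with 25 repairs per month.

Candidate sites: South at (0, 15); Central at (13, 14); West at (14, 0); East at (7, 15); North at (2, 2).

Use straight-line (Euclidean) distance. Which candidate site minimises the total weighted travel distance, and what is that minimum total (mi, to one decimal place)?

Central, total 782.4 mi

Total weighted distance at each candidate:
  South (0, 15): total = 2004.7
  Central (13, 14): total = 782.4
  West (14, 0): total = 1553.0
  East (7, 15): total = 1184.1
  North (2, 2): total = 1915.1
Minimum is at Central with total 782.4 mi.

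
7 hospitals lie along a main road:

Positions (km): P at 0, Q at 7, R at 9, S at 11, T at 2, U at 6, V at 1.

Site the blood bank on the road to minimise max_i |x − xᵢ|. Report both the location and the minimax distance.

location 5.5, max distance 5.5

The 1-center on a line is the midpoint of the two extreme points: leftmost at 0, rightmost at 11.
Optimal location = (0 + 11)/2 = 5.5; maximum distance = (11 − 0)/2 = 5.5.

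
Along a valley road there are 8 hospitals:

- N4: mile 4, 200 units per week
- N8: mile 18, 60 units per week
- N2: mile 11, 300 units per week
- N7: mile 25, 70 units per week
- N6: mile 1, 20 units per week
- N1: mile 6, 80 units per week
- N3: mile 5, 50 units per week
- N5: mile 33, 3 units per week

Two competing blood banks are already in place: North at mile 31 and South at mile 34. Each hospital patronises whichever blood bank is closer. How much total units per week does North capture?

The indifferent point is the midpoint (31+34)/2 = 32.5; hospitals left of it (closer to North at 31) go to North, those right go to South.
  N6 at 1 (w=20) → North
  N4 at 4 (w=200) → North
  N3 at 5 (w=50) → North
  N1 at 6 (w=80) → North
  N2 at 11 (w=300) → North
  N8 at 18 (w=60) → North
  N7 at 25 (w=70) → North
  N5 at 33 (w=3) → South
North captures 780; South captures 3.

780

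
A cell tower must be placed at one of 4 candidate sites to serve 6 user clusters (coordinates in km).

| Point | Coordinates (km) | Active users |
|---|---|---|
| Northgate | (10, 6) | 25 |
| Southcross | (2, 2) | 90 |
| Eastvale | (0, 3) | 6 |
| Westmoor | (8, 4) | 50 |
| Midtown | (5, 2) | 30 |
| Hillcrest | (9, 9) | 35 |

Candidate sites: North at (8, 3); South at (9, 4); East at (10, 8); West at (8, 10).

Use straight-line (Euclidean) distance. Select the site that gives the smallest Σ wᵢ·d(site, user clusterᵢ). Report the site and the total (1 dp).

Total weighted distance at each candidate:
  North (8, 3): total = 1043.4
  South (9, 4): total = 1124.6
  East (10, 8): total = 1524.5
  West (8, 10): total = 1681.4
Minimum is at North with total 1043.4 km.

North, total 1043.4 km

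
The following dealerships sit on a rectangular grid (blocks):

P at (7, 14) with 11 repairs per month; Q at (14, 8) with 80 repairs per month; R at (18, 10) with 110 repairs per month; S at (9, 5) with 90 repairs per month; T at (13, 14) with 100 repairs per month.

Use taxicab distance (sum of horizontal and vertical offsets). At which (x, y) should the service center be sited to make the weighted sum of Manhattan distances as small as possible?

(13, 10)

Manhattan distance separates: Σwᵢ(|x−xᵢ|+|y−yᵢ|) = Σwᵢ|x−xᵢ| + Σwᵢ|y−yᵢ|, so x and y are optimised independently as 1-D weighted medians.
Total weight W = 391; half = 195.5.
x-coordinate, sorted with cumulative weight:
  x=7 (P, w=11) cum 11
  x=9 (S, w=90) cum 101
  x=13 (T, w=100) cum 201  ← median
  x=14 (Q, w=80) cum 281
  x=18 (R, w=110) cum 391
⇒ x* = 13
y-coordinate, sorted with cumulative weight:
  y=5 (S, w=90) cum 90
  y=8 (Q, w=80) cum 170
  y=10 (R, w=110) cum 280  ← median
  y=14 (P, w=11) cum 291
  y=14 (T, w=100) cum 391
⇒ y* = 10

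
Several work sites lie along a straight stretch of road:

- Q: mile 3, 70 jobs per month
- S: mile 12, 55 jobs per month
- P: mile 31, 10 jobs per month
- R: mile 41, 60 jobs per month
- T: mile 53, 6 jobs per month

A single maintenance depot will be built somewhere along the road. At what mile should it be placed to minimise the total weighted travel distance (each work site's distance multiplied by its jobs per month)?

For a sum of weighted absolute distances on a line, the optimum is the weighted median (not the mean). Total weight W = 201; half-weight = 100.5.
Sort by position and accumulate weight:
  mile 3 (Q, w=70) → cum 70
  mile 12 (S, w=55) → cum 125  ≥ 100.5 → median here
  mile 31 (P, w=10) → cum 135
  mile 41 (R, w=60) → cum 195
  mile 53 (T, w=6) → cum 201
Optimal location: mile 12.

x = 12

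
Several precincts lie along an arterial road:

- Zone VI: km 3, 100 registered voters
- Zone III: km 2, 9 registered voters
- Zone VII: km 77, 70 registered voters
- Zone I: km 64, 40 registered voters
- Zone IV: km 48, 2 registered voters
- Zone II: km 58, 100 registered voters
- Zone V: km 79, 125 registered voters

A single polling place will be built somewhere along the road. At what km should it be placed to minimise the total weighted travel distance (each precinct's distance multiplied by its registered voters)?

For a sum of weighted absolute distances on a line, the optimum is the weighted median (not the mean). Total weight W = 446; half-weight = 223.
Sort by position and accumulate weight:
  km 2 (Zone III, w=9) → cum 9
  km 3 (Zone VI, w=100) → cum 109
  km 48 (Zone IV, w=2) → cum 111
  km 58 (Zone II, w=100) → cum 211
  km 64 (Zone I, w=40) → cum 251  ≥ 223 → median here
  km 77 (Zone VII, w=70) → cum 321
  km 79 (Zone V, w=125) → cum 446
Optimal location: km 64.

x = 64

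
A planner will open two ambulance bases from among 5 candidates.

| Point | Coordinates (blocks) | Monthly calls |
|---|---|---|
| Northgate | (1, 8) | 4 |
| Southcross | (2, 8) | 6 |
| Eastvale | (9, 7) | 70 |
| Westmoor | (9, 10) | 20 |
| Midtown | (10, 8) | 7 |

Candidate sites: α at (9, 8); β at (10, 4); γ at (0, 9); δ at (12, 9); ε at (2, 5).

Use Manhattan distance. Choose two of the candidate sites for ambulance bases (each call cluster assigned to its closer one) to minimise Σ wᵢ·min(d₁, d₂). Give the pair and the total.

Evaluate every pair (each demand assigned to the nearer of the two):
  {α, γ}: total = 143
  {α, ε}: total = 151
  {α, β}: total = 191
  {α, δ}: total = 191
  {β, γ}: total = 474
  {γ, δ}: total = 477
  {β, ε}: total = 482
  {δ, ε}: total = 485
  {β, δ}: total = 495
  {γ, ε}: total = 933
Best pair: {α, γ} with total 143.

{α, γ}, total 143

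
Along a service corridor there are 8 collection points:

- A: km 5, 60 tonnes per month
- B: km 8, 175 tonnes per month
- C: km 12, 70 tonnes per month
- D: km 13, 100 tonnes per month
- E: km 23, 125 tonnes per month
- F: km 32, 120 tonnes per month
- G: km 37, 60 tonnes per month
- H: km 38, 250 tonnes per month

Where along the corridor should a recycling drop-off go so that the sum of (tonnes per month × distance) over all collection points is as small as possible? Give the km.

For a sum of weighted absolute distances on a line, the optimum is the weighted median (not the mean). Total weight W = 960; half-weight = 480.
Sort by position and accumulate weight:
  km 5 (A, w=60) → cum 60
  km 8 (B, w=175) → cum 235
  km 12 (C, w=70) → cum 305
  km 13 (D, w=100) → cum 405
  km 23 (E, w=125) → cum 530  ≥ 480 → median here
  km 32 (F, w=120) → cum 650
  km 37 (G, w=60) → cum 710
  km 38 (H, w=250) → cum 960
Optimal location: km 23.

x = 23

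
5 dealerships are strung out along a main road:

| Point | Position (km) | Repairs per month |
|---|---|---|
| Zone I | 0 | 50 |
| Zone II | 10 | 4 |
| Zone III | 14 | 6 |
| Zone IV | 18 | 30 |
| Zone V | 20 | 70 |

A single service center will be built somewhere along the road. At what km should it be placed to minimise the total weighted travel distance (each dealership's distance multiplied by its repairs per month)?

x = 18

For a sum of weighted absolute distances on a line, the optimum is the weighted median (not the mean). Total weight W = 160; half-weight = 80.
Sort by position and accumulate weight:
  km 0 (Zone I, w=50) → cum 50
  km 10 (Zone II, w=4) → cum 54
  km 14 (Zone III, w=6) → cum 60
  km 18 (Zone IV, w=30) → cum 90  ≥ 80 → median here
  km 20 (Zone V, w=70) → cum 160
Optimal location: km 18.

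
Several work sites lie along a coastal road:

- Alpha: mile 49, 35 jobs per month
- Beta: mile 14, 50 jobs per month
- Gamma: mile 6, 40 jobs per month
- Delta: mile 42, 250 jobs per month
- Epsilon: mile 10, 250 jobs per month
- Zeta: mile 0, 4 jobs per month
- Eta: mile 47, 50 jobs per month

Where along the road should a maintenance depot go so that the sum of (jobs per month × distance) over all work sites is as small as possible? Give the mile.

For a sum of weighted absolute distances on a line, the optimum is the weighted median (not the mean). Total weight W = 679; half-weight = 339.5.
Sort by position and accumulate weight:
  mile 0 (Zeta, w=4) → cum 4
  mile 6 (Gamma, w=40) → cum 44
  mile 10 (Epsilon, w=250) → cum 294
  mile 14 (Beta, w=50) → cum 344  ≥ 339.5 → median here
  mile 42 (Delta, w=250) → cum 594
  mile 47 (Eta, w=50) → cum 644
  mile 49 (Alpha, w=35) → cum 679
Optimal location: mile 14.

x = 14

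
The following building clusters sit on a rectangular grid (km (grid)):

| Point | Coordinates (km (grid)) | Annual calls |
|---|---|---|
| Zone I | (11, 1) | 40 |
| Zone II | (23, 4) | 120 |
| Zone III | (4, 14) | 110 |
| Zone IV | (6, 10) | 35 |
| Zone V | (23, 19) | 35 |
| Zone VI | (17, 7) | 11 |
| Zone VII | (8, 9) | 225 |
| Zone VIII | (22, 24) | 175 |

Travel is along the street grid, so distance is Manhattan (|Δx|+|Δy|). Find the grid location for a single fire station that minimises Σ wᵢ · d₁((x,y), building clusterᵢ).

(11, 9)

Manhattan distance separates: Σwᵢ(|x−xᵢ|+|y−yᵢ|) = Σwᵢ|x−xᵢ| + Σwᵢ|y−yᵢ|, so x and y are optimised independently as 1-D weighted medians.
Total weight W = 751; half = 375.5.
x-coordinate, sorted with cumulative weight:
  x=4 (Zone III, w=110) cum 110
  x=6 (Zone IV, w=35) cum 145
  x=8 (Zone VII, w=225) cum 370
  x=11 (Zone I, w=40) cum 410  ← median
  x=17 (Zone VI, w=11) cum 421
  x=22 (Zone VIII, w=175) cum 596
  x=23 (Zone II, w=120) cum 716
  x=23 (Zone V, w=35) cum 751
⇒ x* = 11
y-coordinate, sorted with cumulative weight:
  y=1 (Zone I, w=40) cum 40
  y=4 (Zone II, w=120) cum 160
  y=7 (Zone VI, w=11) cum 171
  y=9 (Zone VII, w=225) cum 396  ← median
  y=10 (Zone IV, w=35) cum 431
  y=14 (Zone III, w=110) cum 541
  y=19 (Zone V, w=35) cum 576
  y=24 (Zone VIII, w=175) cum 751
⇒ y* = 9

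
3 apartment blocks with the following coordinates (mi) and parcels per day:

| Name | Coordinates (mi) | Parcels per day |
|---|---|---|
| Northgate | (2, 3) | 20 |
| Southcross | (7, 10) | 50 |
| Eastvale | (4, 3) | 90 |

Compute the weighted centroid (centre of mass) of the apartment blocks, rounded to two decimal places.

(4.69, 5.19)

The minimiser of Σwᵢ‖p−pᵢ‖² is the weighted centroid p* = (Σwᵢpᵢ)/(Σwᵢ).
Σwᵢ = 160.
Σwᵢxᵢ = 20·2 + 50·7 + 90·4 = 750.
Σwᵢyᵢ = 20·3 + 50·10 + 90·3 = 830.
x* = 750/160 = 4.69, y* = 830/160 = 5.19.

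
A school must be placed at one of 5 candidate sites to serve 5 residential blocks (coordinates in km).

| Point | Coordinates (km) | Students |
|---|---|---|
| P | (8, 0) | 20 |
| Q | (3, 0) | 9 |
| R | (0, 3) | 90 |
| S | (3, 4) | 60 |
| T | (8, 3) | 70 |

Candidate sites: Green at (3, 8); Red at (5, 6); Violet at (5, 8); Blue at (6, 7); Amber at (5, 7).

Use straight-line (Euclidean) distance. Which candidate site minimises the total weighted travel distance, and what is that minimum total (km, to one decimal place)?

Red, total 1182.6 km

Total weighted distance at each candidate:
  Green (3, 8): total = 1520.4
  Red (5, 6): total = 1182.6
  Violet (5, 8): total = 1558.0
  Blue (6, 7): total = 1430.8
  Amber (5, 7): total = 1360.5
Minimum is at Red with total 1182.6 km.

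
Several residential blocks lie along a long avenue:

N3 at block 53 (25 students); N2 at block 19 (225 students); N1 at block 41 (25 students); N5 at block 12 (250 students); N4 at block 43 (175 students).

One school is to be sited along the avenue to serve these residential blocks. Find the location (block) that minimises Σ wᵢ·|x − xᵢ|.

x = 19

For a sum of weighted absolute distances on a line, the optimum is the weighted median (not the mean). Total weight W = 700; half-weight = 350.
Sort by position and accumulate weight:
  block 12 (N5, w=250) → cum 250
  block 19 (N2, w=225) → cum 475  ≥ 350 → median here
  block 41 (N1, w=25) → cum 500
  block 43 (N4, w=175) → cum 675
  block 53 (N3, w=25) → cum 700
Optimal location: block 19.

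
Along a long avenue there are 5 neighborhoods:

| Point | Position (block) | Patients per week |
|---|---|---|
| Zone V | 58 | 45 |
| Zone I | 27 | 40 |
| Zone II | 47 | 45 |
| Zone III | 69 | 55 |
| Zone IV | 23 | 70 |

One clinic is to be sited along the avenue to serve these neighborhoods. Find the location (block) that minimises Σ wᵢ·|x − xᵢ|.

For a sum of weighted absolute distances on a line, the optimum is the weighted median (not the mean). Total weight W = 255; half-weight = 127.5.
Sort by position and accumulate weight:
  block 23 (Zone IV, w=70) → cum 70
  block 27 (Zone I, w=40) → cum 110
  block 47 (Zone II, w=45) → cum 155  ≥ 127.5 → median here
  block 58 (Zone V, w=45) → cum 200
  block 69 (Zone III, w=55) → cum 255
Optimal location: block 47.

x = 47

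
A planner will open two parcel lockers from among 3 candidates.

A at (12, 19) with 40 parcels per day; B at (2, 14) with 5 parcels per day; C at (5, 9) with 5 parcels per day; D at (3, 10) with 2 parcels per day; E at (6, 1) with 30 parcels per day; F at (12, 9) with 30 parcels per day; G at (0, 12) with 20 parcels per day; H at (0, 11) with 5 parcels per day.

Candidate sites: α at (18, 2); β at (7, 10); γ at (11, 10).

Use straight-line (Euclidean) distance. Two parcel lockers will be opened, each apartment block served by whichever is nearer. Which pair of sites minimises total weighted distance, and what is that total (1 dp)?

Evaluate every pair (each demand assigned to the nearer of the two):
  {β, γ}: total = 908.5
  {α, β}: total = 1068.6
  {α, γ}: total = 1088.0
Best pair: {β, γ} with total 908.5.

{β, γ}, total 908.5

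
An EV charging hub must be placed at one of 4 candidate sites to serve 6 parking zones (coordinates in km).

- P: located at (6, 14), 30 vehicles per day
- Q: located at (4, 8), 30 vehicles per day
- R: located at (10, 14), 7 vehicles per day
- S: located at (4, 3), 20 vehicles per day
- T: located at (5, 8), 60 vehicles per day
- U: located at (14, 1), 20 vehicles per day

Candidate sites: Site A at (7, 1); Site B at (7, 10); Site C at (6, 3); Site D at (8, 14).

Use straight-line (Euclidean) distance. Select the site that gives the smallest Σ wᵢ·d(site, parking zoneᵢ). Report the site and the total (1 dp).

Site B, total 816.9 km

Total weighted distance at each candidate:
  Site A (7, 1): total = 1361.9
  Site B (7, 10): total = 816.9
  Site C (6, 3): total = 1084.4
  Site D (8, 14): total = 1213.3
Minimum is at Site B with total 816.9 km.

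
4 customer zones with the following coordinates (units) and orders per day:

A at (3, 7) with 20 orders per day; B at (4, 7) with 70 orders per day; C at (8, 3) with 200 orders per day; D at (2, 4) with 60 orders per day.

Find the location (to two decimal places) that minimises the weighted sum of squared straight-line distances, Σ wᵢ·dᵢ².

(5.89, 4.20)

The minimiser of Σwᵢ‖p−pᵢ‖² is the weighted centroid p* = (Σwᵢpᵢ)/(Σwᵢ).
Σwᵢ = 350.
Σwᵢxᵢ = 20·3 + 70·4 + 200·8 + 60·2 = 2060.
Σwᵢyᵢ = 20·7 + 70·7 + 200·3 + 60·4 = 1470.
x* = 2060/350 = 5.89, y* = 1470/350 = 4.20.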